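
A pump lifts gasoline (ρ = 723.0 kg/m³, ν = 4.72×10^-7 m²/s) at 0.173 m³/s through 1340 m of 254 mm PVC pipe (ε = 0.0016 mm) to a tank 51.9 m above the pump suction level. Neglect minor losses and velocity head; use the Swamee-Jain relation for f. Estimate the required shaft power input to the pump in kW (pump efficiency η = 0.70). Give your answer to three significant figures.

P_shaft ≈ 150 kW

V = 4Q/(πD²) = 3.414 m/s; Re = 1.84×10^6; ε/D = 6.30×10^-6; f = 0.01073
h_f = f(L/D)V²/2g = 33.64 m
Total head H = z + h_f = 51.9 + 33.64 = 85.54 m
P_hyd = ρgQH = 723.0·9.81·0.173·85.54 = 105.0 kW
P_shaft = P_hyd/η = 105.0/0.70 = 149.9 kW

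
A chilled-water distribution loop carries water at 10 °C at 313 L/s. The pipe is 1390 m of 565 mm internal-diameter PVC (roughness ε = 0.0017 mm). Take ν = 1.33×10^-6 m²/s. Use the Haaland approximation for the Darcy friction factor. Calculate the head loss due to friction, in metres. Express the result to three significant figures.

V = 4Q/(πD²) = 4·0.313/(π·0.565²) = 1.248 m/s
Re = VD/ν = 1.248·0.565/1.33×10^-6 = 5.30×10^5 → turbulent
ε/D = 0.0017/565 = 3.01×10^-6
Haaland: f = 0.01296
h_f = f(L/D)V²/(2g) = 0.01296·(1390/0.565)·1.248²/(2·9.81) = 2.533 m

h_f ≈ 2.53 m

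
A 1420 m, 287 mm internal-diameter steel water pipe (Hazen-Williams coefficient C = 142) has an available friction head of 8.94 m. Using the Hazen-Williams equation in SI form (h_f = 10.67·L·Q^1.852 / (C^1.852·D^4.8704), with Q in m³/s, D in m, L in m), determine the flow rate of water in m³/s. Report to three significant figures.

Q ≈ 0.0962 m³/s

Rearranging: Q = [h_f·C^1.852·D^4.8704 / (10.67·L)]^(1/1.852)
Q = [8.94·142^1.852·0.287^4.8704 / (10.67·1420)]^0.540 = 0.09617 m³/s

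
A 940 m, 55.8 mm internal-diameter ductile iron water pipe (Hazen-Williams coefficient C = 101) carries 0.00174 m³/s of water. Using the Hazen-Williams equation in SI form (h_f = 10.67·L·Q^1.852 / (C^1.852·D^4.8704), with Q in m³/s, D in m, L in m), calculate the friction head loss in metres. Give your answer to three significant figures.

h_f ≈ 19.2 m

h_f = 10.67·940·0.00174^1.852 / (101^1.852·0.0558^4.8704) = 19.19 m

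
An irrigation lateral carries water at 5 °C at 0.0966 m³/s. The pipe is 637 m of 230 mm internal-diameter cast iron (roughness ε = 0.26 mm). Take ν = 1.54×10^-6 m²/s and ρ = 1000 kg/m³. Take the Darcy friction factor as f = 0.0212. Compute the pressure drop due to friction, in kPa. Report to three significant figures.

Δp ≈ 159 kPa

V = 4Q/(πD²) = 4·0.0966/(π·0.230²) = 2.325 m/s
h_f = f(L/D)V²/(2g) = 0.02120·(637/0.230)·2.325²/(2·9.81) = 16.18 m
Δp = ρg·h_f = 1000·9.81·16.18 = 158.7 kPa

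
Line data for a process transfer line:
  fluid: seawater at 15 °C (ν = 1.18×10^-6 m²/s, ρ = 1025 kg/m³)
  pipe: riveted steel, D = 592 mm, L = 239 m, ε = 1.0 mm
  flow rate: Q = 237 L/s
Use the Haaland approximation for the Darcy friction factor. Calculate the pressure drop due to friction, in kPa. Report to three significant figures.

V = 4Q/(πD²) = 4·0.237/(π·0.592²) = 0.8610 m/s
Re = VD/ν = 0.8610·0.592/1.18×10^-6 = 4.32×10^5 → turbulent
ε/D = 1.0/592 = 0.00169
Haaland: f = 0.02287
h_f = f(L/D)V²/(2g) = 0.02287·(239/0.592)·0.8610²/(2·9.81) = 0.3488 m
Δp = ρg·h_f = 1025·9.81·0.3488 = 3.507 kPa

Δp ≈ 3.51 kPa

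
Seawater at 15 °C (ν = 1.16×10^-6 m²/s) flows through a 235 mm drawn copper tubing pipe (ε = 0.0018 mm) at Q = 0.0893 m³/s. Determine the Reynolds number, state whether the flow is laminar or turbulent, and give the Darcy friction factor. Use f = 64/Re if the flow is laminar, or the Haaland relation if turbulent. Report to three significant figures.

V = 4Q/(πD²) = 2.059 m/s
Re = VD/ν = 2.059·0.235/1.16×10^-6 = 4.17×10^5
Re > 4000 → turbulent; ε/D = 7.66×10^-6
Haaland: f = 0.01357

Re ≈ 4.17×10^5; turbulent; f ≈ 0.0136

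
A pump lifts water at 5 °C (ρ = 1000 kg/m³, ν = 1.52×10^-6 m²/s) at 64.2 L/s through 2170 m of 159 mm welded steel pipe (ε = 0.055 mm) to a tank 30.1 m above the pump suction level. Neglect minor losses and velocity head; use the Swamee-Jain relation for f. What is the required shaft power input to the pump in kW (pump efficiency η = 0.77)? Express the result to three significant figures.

P_shaft ≈ 127 kW

V = 4Q/(πD²) = 3.233 m/s; Re = 3.38×10^5; ε/D = 3.46×10^-4; f = 0.01720
h_f = f(L/D)V²/2g = 125.1 m
Total head H = z + h_f = 30.1 + 125.1 = 155.2 m
P_hyd = ρgQH = 1000·9.81·0.0642·155.2 = 97.75 kW
P_shaft = P_hyd/η = 97.75/0.77 = 126.9 kW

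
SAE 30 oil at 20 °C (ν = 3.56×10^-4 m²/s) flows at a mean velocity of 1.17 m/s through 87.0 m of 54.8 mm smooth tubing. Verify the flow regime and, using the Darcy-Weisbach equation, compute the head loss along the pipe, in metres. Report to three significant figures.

h_f ≈ 39.4 m

Re = VD/ν = 1.17·0.05480/3.56×10^-4 = 180 → laminar (Re < 2300)
f = 64/Re = 0.3554
h_f = f(L/D)V²/(2g) = 0.3554·(87.0/0.05480)·1.17²/(2·9.81) = 39.36 m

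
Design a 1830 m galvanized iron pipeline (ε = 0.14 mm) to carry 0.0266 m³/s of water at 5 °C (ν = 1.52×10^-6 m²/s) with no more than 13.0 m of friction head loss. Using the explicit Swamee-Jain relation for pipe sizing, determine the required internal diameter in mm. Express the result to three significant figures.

Swamee-Jain (Type III): D = 0.66·[ε^1.25·(LQ²/(gh_f))^4.75 + ν·Q^9.4·(L/(gh_f))^5.2]^0.04
LQ²/(gh_f) = 0.01015; L/(gh_f) = 14.35
Term 1 = ε^1.25·(…)^4.75 = 5.18×10^-15; Term 2 = ν·Q^9.4·(…)^5.2 = 2.46×10^-15
D = 0.66·(5.18×10^-15 + 2.46×10^-15)^0.04 = 0.1798 m = 180 mm
Check: V = 1.05 m/s, Re = 1.24×10^5, f = 0.02108, h_f = 12.0 m ≈ 13.0 m ✓

D ≈ 180 mm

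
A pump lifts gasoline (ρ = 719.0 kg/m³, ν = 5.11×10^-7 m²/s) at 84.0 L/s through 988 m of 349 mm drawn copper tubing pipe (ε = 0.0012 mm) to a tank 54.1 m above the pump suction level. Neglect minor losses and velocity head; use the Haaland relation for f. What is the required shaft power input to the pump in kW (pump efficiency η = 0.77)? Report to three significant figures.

V = 4Q/(πD²) = 0.8781 m/s; Re = 6.00×10^5; ε/D = 3.44×10^-6; f = 0.01269
h_f = f(L/D)V²/2g = 1.412 m
Total head H = z + h_f = 54.1 + 1.412 = 55.51 m
P_hyd = ρgQH = 719.0·9.81·0.0840·55.51 = 32.89 kW
P_shaft = P_hyd/η = 32.89/0.77 = 42.71 kW

P_shaft ≈ 42.7 kW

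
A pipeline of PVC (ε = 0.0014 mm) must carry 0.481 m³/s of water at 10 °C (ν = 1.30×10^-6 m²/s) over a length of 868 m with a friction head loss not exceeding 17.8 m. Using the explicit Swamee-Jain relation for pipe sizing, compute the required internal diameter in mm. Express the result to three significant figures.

D ≈ 407 mm

Swamee-Jain (Type III): D = 0.66·[ε^1.25·(LQ²/(gh_f))^4.75 + ν·Q^9.4·(L/(gh_f))^5.2]^0.04
LQ²/(gh_f) = 1.150; L/(gh_f) = 4.971
Term 1 = ε^1.25·(…)^4.75 = 9.36×10^-8; Term 2 = ν·Q^9.4·(…)^5.2 = 5.59×10^-6
D = 0.66·(9.36×10^-8 + 5.59×10^-6)^0.04 = 0.4071 m = 407 mm
Check: V = 3.69 m/s, Re = 1.16×10^6, f = 0.01142, h_f = 16.9 m ≈ 17.8 m ✓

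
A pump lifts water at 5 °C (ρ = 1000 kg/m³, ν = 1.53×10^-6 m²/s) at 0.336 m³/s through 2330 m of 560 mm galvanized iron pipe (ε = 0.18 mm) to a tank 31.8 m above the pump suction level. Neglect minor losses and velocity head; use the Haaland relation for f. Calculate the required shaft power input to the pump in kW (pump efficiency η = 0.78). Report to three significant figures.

V = 4Q/(πD²) = 1.364 m/s; Re = 4.99×10^5; ε/D = 3.21×10^-4; f = 0.01633
h_f = f(L/D)V²/2g = 6.443 m
Total head H = z + h_f = 31.8 + 6.443 = 38.24 m
P_hyd = ρgQH = 1000·9.81·0.336·38.24 = 126.1 kW
P_shaft = P_hyd/η = 126.1/0.78 = 161.6 kW

P_shaft ≈ 162 kW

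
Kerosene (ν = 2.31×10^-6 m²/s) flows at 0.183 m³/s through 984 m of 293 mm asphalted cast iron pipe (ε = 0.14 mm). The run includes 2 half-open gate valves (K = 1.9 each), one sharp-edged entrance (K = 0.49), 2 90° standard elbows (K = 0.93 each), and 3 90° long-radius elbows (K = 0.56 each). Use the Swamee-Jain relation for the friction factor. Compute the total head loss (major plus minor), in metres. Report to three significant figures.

V = 4Q/(πD²) = 2.714 m/s; V²/2g = 0.3755 m
Re = 3.44×10^5, ε/D = 4.78×10^-4 → f = 0.01803 (Swamee-Jain)
Major: h_f = f(L/D)·V²/2g = 0.01803·3358·0.3755 = 22.73 m
Minor: ΣK = 7.83; h_m = ΣK·V²/2g = 2.940 m
Total H_L = 22.73 + 2.940 = 25.67 m

H_L ≈ 25.7 m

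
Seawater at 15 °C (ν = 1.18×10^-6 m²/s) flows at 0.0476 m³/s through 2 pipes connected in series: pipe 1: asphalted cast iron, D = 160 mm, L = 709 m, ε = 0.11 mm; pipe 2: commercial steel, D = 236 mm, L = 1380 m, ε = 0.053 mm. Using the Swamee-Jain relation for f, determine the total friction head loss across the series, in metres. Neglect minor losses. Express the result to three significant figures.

Pipe 1: V = 2.367 m/s, Re = 3.21×10^5, ε/D = 6.87×10^-4, f = 0.01926, h_1 = f(L/D)V²/2g = 24.38 m
Pipe 2: V = 1.088 m/s, Re = 2.18×10^5, ε/D = 2.25×10^-4, f = 0.01712, h_2 = f(L/D)V²/2g = 6.041 m
Series → Q common, losses add: H = Σh = 30.42 m

H ≈ 30.4 m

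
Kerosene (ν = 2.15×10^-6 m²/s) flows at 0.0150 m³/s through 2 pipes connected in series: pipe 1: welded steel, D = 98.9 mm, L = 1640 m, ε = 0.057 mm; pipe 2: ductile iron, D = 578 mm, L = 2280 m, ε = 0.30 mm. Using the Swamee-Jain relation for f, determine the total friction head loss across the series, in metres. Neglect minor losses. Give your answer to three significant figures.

Pipe 1: V = 1.953 m/s, Re = 8.98×10^4, ε/D = 5.76×10^-4, f = 0.02102, h_1 = f(L/D)V²/2g = 67.72 m
Pipe 2: V = 0.05717 m/s, Re = 1.54×10^4, ε/D = 5.19×10^-4, f = 0.02871, h_2 = f(L/D)V²/2g = 0.01886 m
Series → Q common, losses add: H = Σh = 67.74 m

H ≈ 67.7 m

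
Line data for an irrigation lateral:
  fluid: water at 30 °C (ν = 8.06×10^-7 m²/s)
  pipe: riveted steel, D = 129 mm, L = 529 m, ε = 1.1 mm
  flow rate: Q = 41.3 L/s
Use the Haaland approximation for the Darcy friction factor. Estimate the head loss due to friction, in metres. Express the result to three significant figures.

h_f ≈ 75.4 m

V = 4Q/(πD²) = 4·0.0413/(π·0.129²) = 3.160 m/s
Re = VD/ν = 3.160·0.129/8.06×10^-7 = 5.06×10^5 → turbulent
ε/D = 1.1/129 = 0.00853
Haaland: f = 0.03614
h_f = f(L/D)V²/(2g) = 0.03614·(529/0.129)·3.160²/(2·9.81) = 75.42 m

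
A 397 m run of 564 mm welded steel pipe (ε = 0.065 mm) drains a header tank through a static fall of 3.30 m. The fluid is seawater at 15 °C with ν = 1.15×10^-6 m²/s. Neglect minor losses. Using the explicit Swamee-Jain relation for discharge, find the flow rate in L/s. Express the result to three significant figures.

Swamee-Jain (Type II): Q = -0.965·√(gD⁵h_f/L)·ln[ε/(3.7D) + √(3.17ν²L/(gD³h_f))]
√(gD⁵h_f/L) = √(9.81·0.564⁵·3.30/397) = 0.06822
ε/(3.7D) = 3.11×10^-5; √(3.17ν²L/(gD³h_f)) = 1.69×10^-5
Q = -0.965·0.06822·ln(4.808×10^-5) = 0.6545 m³/s
Check: V = 2.62 m/s, Re = 1.28×10^6, f = 0.01348, h_f = 3.32 m ≈ 3.30 m ✓

Q ≈ 655 L/s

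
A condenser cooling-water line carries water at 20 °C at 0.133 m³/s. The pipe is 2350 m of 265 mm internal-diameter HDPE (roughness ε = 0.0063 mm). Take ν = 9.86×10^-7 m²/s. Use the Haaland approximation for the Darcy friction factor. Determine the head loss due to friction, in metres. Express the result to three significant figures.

V = 4Q/(πD²) = 4·0.133/(π·0.265²) = 2.411 m/s
Re = VD/ν = 2.411·0.265/9.86×10^-7 = 6.48×10^5 → turbulent
ε/D = 0.0063/265 = 2.38×10^-5
Haaland: f = 0.01282
h_f = f(L/D)V²/(2g) = 0.01282·(2350/0.265)·2.411²/(2·9.81) = 33.68 m

h_f ≈ 33.7 m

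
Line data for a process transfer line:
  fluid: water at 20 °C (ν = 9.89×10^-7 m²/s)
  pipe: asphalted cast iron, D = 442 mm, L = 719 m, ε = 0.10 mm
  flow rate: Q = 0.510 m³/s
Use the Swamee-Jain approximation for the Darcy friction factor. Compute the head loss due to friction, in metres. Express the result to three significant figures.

h_f ≈ 13.5 m

V = 4Q/(πD²) = 4·0.510/(π·0.442²) = 3.324 m/s
Re = VD/ν = 3.324·0.442/9.89×10^-7 = 1.49×10^6 → turbulent
ε/D = 0.10/442 = 2.26×10^-4
Swamee-Jain: f = 0.01478
h_f = f(L/D)V²/(2g) = 0.01478·(719/0.442)·3.324²/(2·9.81) = 13.54 m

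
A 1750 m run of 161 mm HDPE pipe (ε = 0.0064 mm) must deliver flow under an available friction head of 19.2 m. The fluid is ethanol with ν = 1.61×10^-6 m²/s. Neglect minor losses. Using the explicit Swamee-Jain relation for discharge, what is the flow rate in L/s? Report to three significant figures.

Swamee-Jain (Type II): Q = -0.965·√(gD⁵h_f/L)·ln[ε/(3.7D) + √(3.17ν²L/(gD³h_f))]
√(gD⁵h_f/L) = √(9.81·0.161⁵·19.2/1750) = 0.003412
ε/(3.7D) = 1.07×10^-5; √(3.17ν²L/(gD³h_f)) = 1.35×10^-4
Q = -0.965·0.003412·ln(1.460×10^-4) = 0.02908 m³/s
Check: V = 1.43 m/s, Re = 1.43×10^5, f = 0.01690, h_f = 19.1 m ≈ 19.2 m ✓

Q ≈ 29.1 L/s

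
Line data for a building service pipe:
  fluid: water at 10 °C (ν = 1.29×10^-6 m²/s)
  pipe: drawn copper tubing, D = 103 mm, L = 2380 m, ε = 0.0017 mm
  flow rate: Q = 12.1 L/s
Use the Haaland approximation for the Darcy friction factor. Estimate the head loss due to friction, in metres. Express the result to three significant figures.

h_f ≈ 43.1 m

V = 4Q/(πD²) = 4·0.0121/(π·0.103²) = 1.452 m/s
Re = VD/ν = 1.452·0.103/1.29×10^-6 = 1.16×10^5 → turbulent
ε/D = 0.0017/103 = 1.65×10^-5
Haaland: f = 0.01736
h_f = f(L/D)V²/(2g) = 0.01736·(2380/0.103)·1.452²/(2·9.81) = 43.10 m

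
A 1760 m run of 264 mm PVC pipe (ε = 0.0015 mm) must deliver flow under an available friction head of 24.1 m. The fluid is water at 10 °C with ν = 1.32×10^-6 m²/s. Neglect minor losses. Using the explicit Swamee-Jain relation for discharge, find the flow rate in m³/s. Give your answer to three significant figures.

Swamee-Jain (Type II): Q = -0.965·√(gD⁵h_f/L)·ln[ε/(3.7D) + √(3.17ν²L/(gD³h_f))]
√(gD⁵h_f/L) = √(9.81·0.264⁵·24.1/1760) = 0.01312
ε/(3.7D) = 1.54×10^-6; √(3.17ν²L/(gD³h_f)) = 4.73×10^-5
Q = -0.965·0.01312·ln(4.881×10^-5) = 0.1257 m³/s
Check: V = 2.30 m/s, Re = 4.59×10^5, f = 0.01338, h_f = 24.0 m ≈ 24.1 m ✓

Q ≈ 0.126 m³/s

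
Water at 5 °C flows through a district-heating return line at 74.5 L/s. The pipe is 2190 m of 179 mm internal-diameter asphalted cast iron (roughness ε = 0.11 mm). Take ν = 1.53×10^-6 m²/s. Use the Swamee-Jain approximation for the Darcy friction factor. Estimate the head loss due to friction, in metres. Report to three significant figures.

h_f ≈ 103 m

V = 4Q/(πD²) = 4·0.0745/(π·0.179²) = 2.960 m/s
Re = VD/ν = 2.960·0.179/1.53×10^-6 = 3.46×10^5 → turbulent
ε/D = 0.11/179 = 6.15×10^-4
Swamee-Jain: f = 0.01880
h_f = f(L/D)V²/(2g) = 0.01880·(2190/0.179)·2.960²/(2·9.81) = 102.7 m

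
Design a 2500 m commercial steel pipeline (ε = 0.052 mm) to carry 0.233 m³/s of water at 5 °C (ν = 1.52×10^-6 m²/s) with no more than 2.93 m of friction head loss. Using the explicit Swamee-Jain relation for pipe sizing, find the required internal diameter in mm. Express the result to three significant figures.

Swamee-Jain (Type III): D = 0.66·[ε^1.25·(LQ²/(gh_f))^4.75 + ν·Q^9.4·(L/(gh_f))^5.2]^0.04
LQ²/(gh_f) = 4.722; L/(gh_f) = 86.98
Term 1 = ε^1.25·(…)^4.75 = 0.00703; Term 2 = ν·Q^9.4·(…)^5.2 = 0.0209
D = 0.66·(0.00703 + 0.0209)^0.04 = 0.5720 m = 572 mm
Check: V = 0.907 m/s, Re = 3.41×10^5, f = 0.01508, h_f = 2.76 m ≈ 2.93 m ✓

D ≈ 572 mm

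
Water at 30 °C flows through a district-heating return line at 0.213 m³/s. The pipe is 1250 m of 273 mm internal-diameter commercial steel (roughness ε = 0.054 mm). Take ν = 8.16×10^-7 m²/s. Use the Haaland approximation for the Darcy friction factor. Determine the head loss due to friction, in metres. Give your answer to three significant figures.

V = 4Q/(πD²) = 4·0.213/(π·0.273²) = 3.639 m/s
Re = VD/ν = 3.639·0.273/8.16×10^-7 = 1.22×10^6 → turbulent
ε/D = 0.054/273 = 1.98×10^-4
Haaland: f = 0.01444
h_f = f(L/D)V²/(2g) = 0.01444·(1250/0.273)·3.639²/(2·9.81) = 44.61 m

h_f ≈ 44.6 m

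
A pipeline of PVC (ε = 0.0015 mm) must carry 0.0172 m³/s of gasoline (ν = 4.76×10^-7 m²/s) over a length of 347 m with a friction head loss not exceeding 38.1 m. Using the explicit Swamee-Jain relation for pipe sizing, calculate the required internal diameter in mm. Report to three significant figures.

D ≈ 79.0 mm

Swamee-Jain (Type III): D = 0.66·[ε^1.25·(LQ²/(gh_f))^4.75 + ν·Q^9.4·(L/(gh_f))^5.2]^0.04
LQ²/(gh_f) = 2.747×10^-4; L/(gh_f) = 0.9284
Term 1 = ε^1.25·(…)^4.75 = 6.37×10^-25; Term 2 = ν·Q^9.4·(…)^5.2 = 8.39×10^-24
D = 0.66·(6.37×10^-25 + 8.39×10^-24)^0.04 = 0.07903 m = 79.0 mm
Check: V = 3.51 m/s, Re = 5.82×10^5, f = 0.01307, h_f = 36.0 m ≈ 38.1 m ✓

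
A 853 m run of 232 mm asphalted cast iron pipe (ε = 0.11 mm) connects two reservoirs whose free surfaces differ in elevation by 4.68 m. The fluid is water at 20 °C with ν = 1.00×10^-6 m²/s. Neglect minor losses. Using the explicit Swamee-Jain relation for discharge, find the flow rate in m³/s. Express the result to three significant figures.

Swamee-Jain (Type II): Q = -0.965·√(gD⁵h_f/L)·ln[ε/(3.7D) + √(3.17ν²L/(gD³h_f))]
√(gD⁵h_f/L) = √(9.81·0.232⁵·4.68/853) = 0.006015
ε/(3.7D) = 1.28×10^-4; √(3.17ν²L/(gD³h_f)) = 6.87×10^-5
Q = -0.965·0.006015·ln(1.968×10^-4) = 0.04953 m³/s
Check: V = 1.17 m/s, Re = 2.72×10^5, f = 0.01831, h_f = 4.71 m ≈ 4.68 m ✓

Q ≈ 0.0495 m³/s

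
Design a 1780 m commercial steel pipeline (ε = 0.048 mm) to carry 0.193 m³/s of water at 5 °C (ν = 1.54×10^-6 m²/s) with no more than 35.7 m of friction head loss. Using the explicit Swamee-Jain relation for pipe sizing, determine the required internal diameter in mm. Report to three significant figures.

D ≈ 300 mm

Swamee-Jain (Type III): D = 0.66·[ε^1.25·(LQ²/(gh_f))^4.75 + ν·Q^9.4·(L/(gh_f))^5.2]^0.04
LQ²/(gh_f) = 0.1893; L/(gh_f) = 5.083
Term 1 = ε^1.25·(…)^4.75 = 1.47×10^-9; Term 2 = ν·Q^9.4·(…)^5.2 = 1.39×10^-9
D = 0.66·(1.47×10^-9 + 1.39×10^-9)^0.04 = 0.3005 m = 300 mm
Check: V = 2.72 m/s, Re = 5.31×10^5, f = 0.01503, h_f = 33.6 m ≈ 35.7 m ✓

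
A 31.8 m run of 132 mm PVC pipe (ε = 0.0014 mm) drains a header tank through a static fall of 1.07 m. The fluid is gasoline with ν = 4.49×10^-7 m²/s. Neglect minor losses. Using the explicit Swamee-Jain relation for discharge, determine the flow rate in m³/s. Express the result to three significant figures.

Swamee-Jain (Type II): Q = -0.965·√(gD⁵h_f/L)·ln[ε/(3.7D) + √(3.17ν²L/(gD³h_f))]
√(gD⁵h_f/L) = √(9.81·0.132⁵·1.07/31.8) = 0.003637
ε/(3.7D) = 2.87×10^-6; √(3.17ν²L/(gD³h_f)) = 2.90×10^-5
Q = -0.965·0.003637·ln(3.188×10^-5) = 0.03634 m³/s
Check: V = 2.66 m/s, Re = 7.81×10^5, f = 0.01233, h_f = 1.07 m ≈ 1.07 m ✓

Q ≈ 0.0363 m³/s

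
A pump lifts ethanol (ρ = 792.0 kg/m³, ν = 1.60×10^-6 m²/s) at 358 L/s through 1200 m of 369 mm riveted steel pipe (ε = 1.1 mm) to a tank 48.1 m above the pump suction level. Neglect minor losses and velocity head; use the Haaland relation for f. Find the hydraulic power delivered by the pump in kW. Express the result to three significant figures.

P_hyd ≈ 270 kW

V = 4Q/(πD²) = 3.348 m/s; Re = 7.72×10^5; ε/D = 0.00298; f = 0.02633
h_f = f(L/D)V²/2g = 48.91 m
Total head H = z + h_f = 48.1 + 48.91 = 97.01 m
P_hyd = ρgQH = 792.0·9.81·0.358·97.01 = 269.8 kW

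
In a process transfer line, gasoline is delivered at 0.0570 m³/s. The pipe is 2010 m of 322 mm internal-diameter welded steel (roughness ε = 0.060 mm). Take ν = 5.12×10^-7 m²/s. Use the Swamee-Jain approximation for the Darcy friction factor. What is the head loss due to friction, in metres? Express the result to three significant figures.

V = 4Q/(πD²) = 4·0.0570/(π·0.322²) = 0.7000 m/s
Re = VD/ν = 0.7000·0.322/5.12×10^-7 = 4.40×10^5 → turbulent
ε/D = 0.060/322 = 1.86×10^-4
Swamee-Jain: f = 0.01556
h_f = f(L/D)V²/(2g) = 0.01556·(2010/0.322)·0.7000²/(2·9.81) = 2.426 m

h_f ≈ 2.43 m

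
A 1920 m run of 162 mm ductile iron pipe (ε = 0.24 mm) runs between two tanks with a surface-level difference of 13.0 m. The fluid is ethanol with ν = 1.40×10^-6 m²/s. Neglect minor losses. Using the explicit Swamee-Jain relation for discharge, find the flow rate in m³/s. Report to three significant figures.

Swamee-Jain (Type II): Q = -0.965·√(gD⁵h_f/L)·ln[ε/(3.7D) + √(3.17ν²L/(gD³h_f))]
√(gD⁵h_f/L) = √(9.81·0.162⁵·13.0/1920) = 0.002722
ε/(3.7D) = 4.00×10^-4; √(3.17ν²L/(gD³h_f)) = 1.48×10^-4
Q = -0.965·0.002722·ln(5.487×10^-4) = 0.01972 m³/s
Check: V = 0.957 m/s, Re = 1.11×10^5, f = 0.02371, h_f = 13.1 m ≈ 13.0 m ✓

Q ≈ 0.0197 m³/s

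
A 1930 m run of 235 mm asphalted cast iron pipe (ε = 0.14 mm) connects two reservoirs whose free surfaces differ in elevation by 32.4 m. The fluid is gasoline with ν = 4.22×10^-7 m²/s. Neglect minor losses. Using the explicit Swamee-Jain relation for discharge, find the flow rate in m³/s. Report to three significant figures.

Q ≈ 0.0906 m³/s

Swamee-Jain (Type II): Q = -0.965·√(gD⁵h_f/L)·ln[ε/(3.7D) + √(3.17ν²L/(gD³h_f))]
√(gD⁵h_f/L) = √(9.81·0.235⁵·32.4/1930) = 0.01086
ε/(3.7D) = 1.61×10^-4; √(3.17ν²L/(gD³h_f)) = 1.63×10^-5
Q = -0.965·0.01086·ln(1.773×10^-4) = 0.09056 m³/s
Check: V = 2.09 m/s, Re = 1.16×10^6, f = 0.01785, h_f = 32.6 m ≈ 32.4 m ✓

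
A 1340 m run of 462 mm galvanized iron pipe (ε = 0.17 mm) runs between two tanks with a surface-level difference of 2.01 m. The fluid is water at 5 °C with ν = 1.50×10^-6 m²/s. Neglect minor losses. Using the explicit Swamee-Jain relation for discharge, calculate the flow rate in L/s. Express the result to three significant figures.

Q ≈ 147 L/s

Swamee-Jain (Type II): Q = -0.965·√(gD⁵h_f/L)·ln[ε/(3.7D) + √(3.17ν²L/(gD³h_f))]
√(gD⁵h_f/L) = √(9.81·0.462⁵·2.01/1340) = 0.01760
ε/(3.7D) = 9.95×10^-5; √(3.17ν²L/(gD³h_f)) = 7.01×10^-5
Q = -0.965·0.01760·ln(1.696×10^-4) = 0.1475 m³/s
Check: V = 0.880 m/s, Re = 2.71×10^5, f = 0.01768, h_f = 2.02 m ≈ 2.01 m ✓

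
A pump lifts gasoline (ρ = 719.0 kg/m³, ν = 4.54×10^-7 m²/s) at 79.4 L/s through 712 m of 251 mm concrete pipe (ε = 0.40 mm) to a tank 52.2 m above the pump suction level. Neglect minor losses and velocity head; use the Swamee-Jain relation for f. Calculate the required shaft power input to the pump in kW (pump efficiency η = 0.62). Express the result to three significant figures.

V = 4Q/(πD²) = 1.605 m/s; Re = 8.87×10^5; ε/D = 0.00159; f = 0.02240
h_f = f(L/D)V²/2g = 8.339 m
Total head H = z + h_f = 52.2 + 8.339 = 60.54 m
P_hyd = ρgQH = 719.0·9.81·0.0794·60.54 = 33.90 kW
P_shaft = P_hyd/η = 33.90/0.62 = 54.68 kW

P_shaft ≈ 54.7 kW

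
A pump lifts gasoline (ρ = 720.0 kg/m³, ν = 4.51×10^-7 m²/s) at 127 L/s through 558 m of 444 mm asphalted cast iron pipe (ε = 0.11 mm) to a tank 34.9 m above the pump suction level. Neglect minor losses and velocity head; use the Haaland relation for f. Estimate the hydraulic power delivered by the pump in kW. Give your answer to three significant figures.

P_hyd ≈ 31.9 kW

V = 4Q/(πD²) = 0.8203 m/s; Re = 8.08×10^5; ε/D = 2.48×10^-4; f = 0.01526
h_f = f(L/D)V²/2g = 0.6576 m
Total head H = z + h_f = 34.9 + 0.6576 = 35.56 m
P_hyd = ρgQH = 720.0·9.81·0.127·35.56 = 31.90 kW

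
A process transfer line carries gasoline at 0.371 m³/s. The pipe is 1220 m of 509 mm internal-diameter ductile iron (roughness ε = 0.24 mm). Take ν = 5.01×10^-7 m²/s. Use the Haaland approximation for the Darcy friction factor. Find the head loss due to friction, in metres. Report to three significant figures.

V = 4Q/(πD²) = 4·0.371/(π·0.509²) = 1.823 m/s
Re = VD/ν = 1.823·0.509/5.01×10^-7 = 1.85×10^6 → turbulent
ε/D = 0.24/509 = 4.72×10^-4
Haaland: f = 0.01677
h_f = f(L/D)V²/(2g) = 0.01677·(1220/0.509)·1.823²/(2·9.81) = 6.809 m

h_f ≈ 6.81 m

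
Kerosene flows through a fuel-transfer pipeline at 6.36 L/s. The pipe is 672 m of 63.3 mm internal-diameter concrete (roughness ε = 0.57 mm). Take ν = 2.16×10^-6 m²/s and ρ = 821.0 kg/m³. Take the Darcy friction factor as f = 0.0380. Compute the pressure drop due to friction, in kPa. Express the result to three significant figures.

Δp ≈ 676 kPa

V = 4Q/(πD²) = 4·0.00636/(π·0.0633²) = 2.021 m/s
h_f = f(L/D)V²/(2g) = 0.03800·(672/0.0633)·2.021²/(2·9.81) = 83.98 m
Δp = ρg·h_f = 821.0·9.81·83.98 = 676.4 kPa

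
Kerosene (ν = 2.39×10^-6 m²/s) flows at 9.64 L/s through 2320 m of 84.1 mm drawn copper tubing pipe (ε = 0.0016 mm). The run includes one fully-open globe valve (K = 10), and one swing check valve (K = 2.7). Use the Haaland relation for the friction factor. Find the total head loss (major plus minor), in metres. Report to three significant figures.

H_L ≈ 86.1 m

V = 4Q/(πD²) = 1.735 m/s; V²/2g = 0.1535 m
Re = 6.11×10^4, ε/D = 1.90×10^-5 → f = 0.01986 (Haaland)
Major: h_f = f(L/D)·V²/2g = 0.01986·27586·0.1535 = 84.11 m
Minor: ΣK = 12.7; h_m = ΣK·V²/2g = 1.949 m
Total H_L = 84.11 + 1.949 = 86.06 m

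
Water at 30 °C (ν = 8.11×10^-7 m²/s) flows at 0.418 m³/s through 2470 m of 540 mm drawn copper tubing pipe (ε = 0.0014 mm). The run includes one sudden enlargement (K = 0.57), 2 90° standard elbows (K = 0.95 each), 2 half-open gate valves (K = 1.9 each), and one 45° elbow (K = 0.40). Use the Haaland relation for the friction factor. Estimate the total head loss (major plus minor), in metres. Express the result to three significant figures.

V = 4Q/(πD²) = 1.825 m/s; V²/2g = 0.1698 m
Re = 1.22×10^6, ε/D = 2.59×10^-6 → f = 0.01126 (Haaland)
Major: h_f = f(L/D)·V²/2g = 0.01126·4574·0.1698 = 8.747 m
Minor: ΣK = 6.67; h_m = ΣK·V²/2g = 1.132 m
Total H_L = 8.747 + 1.132 = 9.880 m

H_L ≈ 9.88 m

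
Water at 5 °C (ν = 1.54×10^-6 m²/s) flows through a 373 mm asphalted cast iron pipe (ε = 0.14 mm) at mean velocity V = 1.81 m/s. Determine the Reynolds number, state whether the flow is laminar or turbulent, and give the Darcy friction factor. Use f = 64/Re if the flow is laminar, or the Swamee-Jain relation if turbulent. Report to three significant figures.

Re ≈ 4.38×10^5; turbulent; f ≈ 0.0171

Re = VD/ν = 1.810·0.373/1.54×10^-6 = 4.38×10^5
Re > 4000 → turbulent; ε/D = 3.75×10^-4
Swamee-Jain: f = 0.01708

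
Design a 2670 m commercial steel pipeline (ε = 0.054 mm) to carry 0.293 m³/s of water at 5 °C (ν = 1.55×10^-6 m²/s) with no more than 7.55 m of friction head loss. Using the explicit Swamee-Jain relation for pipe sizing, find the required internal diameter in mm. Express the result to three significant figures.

D ≈ 522 mm

Swamee-Jain (Type III): D = 0.66·[ε^1.25·(LQ²/(gh_f))^4.75 + ν·Q^9.4·(L/(gh_f))^5.2]^0.04
LQ²/(gh_f) = 3.095; L/(gh_f) = 36.05
Term 1 = ε^1.25·(…)^4.75 = 9.91×10^-4; Term 2 = ν·Q^9.4·(…)^5.2 = 0.00188
D = 0.66·(9.91×10^-4 + 0.00188)^0.04 = 0.5223 m = 522 mm
Check: V = 1.37 m/s, Re = 4.61×10^5, f = 0.01464, h_f = 7.14 m ≈ 7.55 m ✓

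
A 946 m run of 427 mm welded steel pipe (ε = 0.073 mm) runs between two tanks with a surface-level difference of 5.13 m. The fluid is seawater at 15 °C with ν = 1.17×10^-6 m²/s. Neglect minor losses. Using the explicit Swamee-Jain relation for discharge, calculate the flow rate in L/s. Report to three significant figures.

Swamee-Jain (Type II): Q = -0.965·√(gD⁵h_f/L)·ln[ε/(3.7D) + √(3.17ν²L/(gD³h_f))]
√(gD⁵h_f/L) = √(9.81·0.427⁵·5.13/946) = 0.02748
ε/(3.7D) = 4.62×10^-5; √(3.17ν²L/(gD³h_f)) = 3.24×10^-5
Q = -0.965·0.02748·ln(7.857×10^-5) = 0.2506 m³/s
Check: V = 1.75 m/s, Re = 6.39×10^5, f = 0.01491, h_f = 5.16 m ≈ 5.13 m ✓

Q ≈ 251 L/s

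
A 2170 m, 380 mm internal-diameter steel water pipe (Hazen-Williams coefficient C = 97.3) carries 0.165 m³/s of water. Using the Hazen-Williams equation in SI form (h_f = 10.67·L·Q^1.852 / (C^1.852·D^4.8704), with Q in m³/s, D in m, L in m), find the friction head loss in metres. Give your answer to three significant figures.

h_f = 10.67·2170·0.165^1.852 / (97.3^1.852·0.380^4.8704) = 19.06 m

h_f ≈ 19.1 m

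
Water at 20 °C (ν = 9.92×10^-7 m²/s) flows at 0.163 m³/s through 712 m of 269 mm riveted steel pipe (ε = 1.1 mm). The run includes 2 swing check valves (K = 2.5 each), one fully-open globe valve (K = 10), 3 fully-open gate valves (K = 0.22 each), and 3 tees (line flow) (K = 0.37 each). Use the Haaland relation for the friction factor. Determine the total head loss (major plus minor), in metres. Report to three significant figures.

V = 4Q/(πD²) = 2.868 m/s; V²/2g = 0.4193 m
Re = 7.78×10^5, ε/D = 0.00409 → f = 0.02879 (Haaland)
Major: h_f = f(L/D)·V²/2g = 0.02879·2647·0.4193 = 31.94 m
Minor: ΣK = 16.8; h_m = ΣK·V²/2g = 7.031 m
Total H_L = 31.94 + 7.031 = 38.97 m

H_L ≈ 39.0 m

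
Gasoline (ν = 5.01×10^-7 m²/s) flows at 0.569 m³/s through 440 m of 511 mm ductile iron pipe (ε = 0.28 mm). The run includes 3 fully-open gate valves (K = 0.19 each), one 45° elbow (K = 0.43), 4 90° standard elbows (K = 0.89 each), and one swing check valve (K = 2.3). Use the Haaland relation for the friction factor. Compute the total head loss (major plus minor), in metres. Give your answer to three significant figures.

H_L ≈ 8.51 m

V = 4Q/(πD²) = 2.774 m/s; V²/2g = 0.3923 m
Re = 2.83×10^6, ε/D = 5.48×10^-4 → f = 0.01723 (Haaland)
Major: h_f = f(L/D)·V²/2g = 0.01723·861.1·0.3923 = 5.821 m
Minor: ΣK = 6.86; h_m = ΣK·V²/2g = 2.691 m
Total H_L = 5.821 + 2.691 = 8.513 m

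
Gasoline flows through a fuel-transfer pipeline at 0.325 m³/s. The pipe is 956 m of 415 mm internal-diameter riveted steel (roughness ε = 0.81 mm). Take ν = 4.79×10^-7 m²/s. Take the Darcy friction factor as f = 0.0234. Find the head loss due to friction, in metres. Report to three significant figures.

V = 4Q/(πD²) = 4·0.325/(π·0.415²) = 2.403 m/s
h_f = f(L/D)V²/(2g) = 0.02340·(956/0.415)·2.403²/(2·9.81) = 15.86 m

h_f ≈ 15.9 m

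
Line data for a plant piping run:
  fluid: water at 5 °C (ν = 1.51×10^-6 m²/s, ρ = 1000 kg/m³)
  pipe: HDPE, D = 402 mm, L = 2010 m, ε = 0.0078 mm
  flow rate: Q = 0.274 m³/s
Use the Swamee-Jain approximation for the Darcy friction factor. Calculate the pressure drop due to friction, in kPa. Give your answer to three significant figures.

Δp ≈ 153 kPa

V = 4Q/(πD²) = 4·0.274/(π·0.402²) = 2.159 m/s
Re = VD/ν = 2.159·0.402/1.51×10^-6 = 5.75×10^5 → turbulent
ε/D = 0.0078/402 = 1.94×10^-5
Swamee-Jain: f = 0.01310
h_f = f(L/D)V²/(2g) = 0.01310·(2010/0.402)·2.159²/(2·9.81) = 15.56 m
Δp = ρg·h_f = 1000·9.81·15.56 = 152.7 kPa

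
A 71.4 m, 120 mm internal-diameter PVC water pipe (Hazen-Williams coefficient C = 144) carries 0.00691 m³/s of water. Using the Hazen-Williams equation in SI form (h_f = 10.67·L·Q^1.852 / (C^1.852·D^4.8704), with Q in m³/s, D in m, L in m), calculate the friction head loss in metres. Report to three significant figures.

h_f ≈ 0.233 m

h_f = 10.67·71.4·0.00691^1.852 / (144^1.852·0.120^4.8704) = 0.2334 m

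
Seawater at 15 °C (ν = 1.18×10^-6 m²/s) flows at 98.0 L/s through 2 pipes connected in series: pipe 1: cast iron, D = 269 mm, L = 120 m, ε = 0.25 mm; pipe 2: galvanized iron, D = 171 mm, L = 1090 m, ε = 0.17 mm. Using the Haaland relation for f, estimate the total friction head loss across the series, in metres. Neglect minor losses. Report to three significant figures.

H ≈ 120 m

Pipe 1: V = 1.724 m/s, Re = 3.93×10^5, ε/D = 9.29×10^-4, f = 0.02002, h_1 = f(L/D)V²/2g = 1.354 m
Pipe 2: V = 4.267 m/s, Re = 6.18×10^5, ε/D = 9.94×10^-4, f = 0.02007, h_2 = f(L/D)V²/2g = 118.8 m
Series → Q common, losses add: H = Σh = 120.1 m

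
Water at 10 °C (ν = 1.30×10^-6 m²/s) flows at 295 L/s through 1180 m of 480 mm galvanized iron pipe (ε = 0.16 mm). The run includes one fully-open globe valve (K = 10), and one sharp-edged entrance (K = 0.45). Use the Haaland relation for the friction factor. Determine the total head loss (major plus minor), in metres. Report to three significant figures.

V = 4Q/(πD²) = 1.630 m/s; V²/2g = 0.1355 m
Re = 6.02×10^5, ε/D = 3.33×10^-4 → f = 0.01625 (Haaland)
Major: h_f = f(L/D)·V²/2g = 0.01625·2458·0.1355 = 5.410 m
Minor: ΣK = 10.4; h_m = ΣK·V²/2g = 1.416 m
Total H_L = 5.410 + 1.416 = 6.826 m

H_L ≈ 6.83 m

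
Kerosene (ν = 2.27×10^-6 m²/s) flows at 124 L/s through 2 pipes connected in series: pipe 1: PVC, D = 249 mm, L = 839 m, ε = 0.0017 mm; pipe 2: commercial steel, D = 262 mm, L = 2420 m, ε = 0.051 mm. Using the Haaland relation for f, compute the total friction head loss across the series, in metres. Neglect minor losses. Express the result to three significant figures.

Pipe 1: V = 2.546 m/s, Re = 2.79×10^5, ε/D = 6.83×10^-6, f = 0.01459, h_1 = f(L/D)V²/2g = 16.25 m
Pipe 2: V = 2.300 m/s, Re = 2.65×10^5, ε/D = 1.95×10^-4, f = 0.01625, h_2 = f(L/D)V²/2g = 40.46 m
Series → Q common, losses add: H = Σh = 56.71 m

H ≈ 56.7 m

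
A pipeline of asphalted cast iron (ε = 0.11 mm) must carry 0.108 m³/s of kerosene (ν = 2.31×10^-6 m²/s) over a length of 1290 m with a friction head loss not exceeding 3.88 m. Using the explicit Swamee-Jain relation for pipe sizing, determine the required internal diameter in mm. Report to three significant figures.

D ≈ 362 mm

Swamee-Jain (Type III): D = 0.66·[ε^1.25·(LQ²/(gh_f))^4.75 + ν·Q^9.4·(L/(gh_f))^5.2]^0.04
LQ²/(gh_f) = 0.3953; L/(gh_f) = 33.89
Term 1 = ε^1.25·(…)^4.75 = 1.37×10^-7; Term 2 = ν·Q^9.4·(…)^5.2 = 1.71×10^-7
D = 0.66·(1.37×10^-7 + 1.71×10^-7)^0.04 = 0.3623 m = 362 mm
Check: V = 1.05 m/s, Re = 1.64×10^5, f = 0.01823, h_f = 3.63 m ≈ 3.88 m ✓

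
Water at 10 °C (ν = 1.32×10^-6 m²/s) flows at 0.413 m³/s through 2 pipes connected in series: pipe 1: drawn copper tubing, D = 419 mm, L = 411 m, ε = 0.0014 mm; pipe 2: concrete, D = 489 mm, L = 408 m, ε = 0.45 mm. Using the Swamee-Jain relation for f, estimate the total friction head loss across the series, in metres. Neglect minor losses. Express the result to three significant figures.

Pipe 1: V = 2.995 m/s, Re = 9.51×10^5, ε/D = 3.34×10^-6, f = 0.01179, h_1 = f(L/D)V²/2g = 5.287 m
Pipe 2: V = 2.199 m/s, Re = 8.15×10^5, ε/D = 9.20×10^-4, f = 0.01974, h_2 = f(L/D)V²/2g = 4.060 m
Series → Q common, losses add: H = Σh = 9.347 m

H ≈ 9.35 m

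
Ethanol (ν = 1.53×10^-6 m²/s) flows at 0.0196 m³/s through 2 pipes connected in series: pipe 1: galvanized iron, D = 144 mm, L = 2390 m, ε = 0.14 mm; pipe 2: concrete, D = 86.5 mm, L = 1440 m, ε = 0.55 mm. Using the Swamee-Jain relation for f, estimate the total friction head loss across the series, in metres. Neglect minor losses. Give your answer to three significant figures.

H ≈ 341 m

Pipe 1: V = 1.203 m/s, Re = 1.13×10^5, ε/D = 9.72×10^-4, f = 0.02199, h_1 = f(L/D)V²/2g = 26.95 m
Pipe 2: V = 3.335 m/s, Re = 1.89×10^5, ε/D = 0.00636, f = 0.03331, h_2 = f(L/D)V²/2g = 314.4 m
Series → Q common, losses add: H = Σh = 341.3 m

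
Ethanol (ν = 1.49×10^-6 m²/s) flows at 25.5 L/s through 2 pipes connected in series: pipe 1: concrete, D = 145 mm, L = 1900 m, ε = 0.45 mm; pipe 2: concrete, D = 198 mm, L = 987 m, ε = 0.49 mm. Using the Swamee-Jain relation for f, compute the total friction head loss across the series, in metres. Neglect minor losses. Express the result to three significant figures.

Pipe 1: V = 1.544 m/s, Re = 1.50×10^5, ε/D = 0.00310, f = 0.02749, h_1 = f(L/D)V²/2g = 43.78 m
Pipe 2: V = 0.8282 m/s, Re = 1.10×10^5, ε/D = 0.00247, f = 0.02639, h_2 = f(L/D)V²/2g = 4.598 m
Series → Q common, losses add: H = Σh = 48.38 m

H ≈ 48.4 m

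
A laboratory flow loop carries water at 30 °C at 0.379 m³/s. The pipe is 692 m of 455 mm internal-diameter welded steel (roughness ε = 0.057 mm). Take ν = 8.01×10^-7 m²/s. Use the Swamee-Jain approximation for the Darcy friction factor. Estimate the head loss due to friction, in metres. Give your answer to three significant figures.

h_f ≈ 5.73 m

V = 4Q/(πD²) = 4·0.379/(π·0.455²) = 2.331 m/s
Re = VD/ν = 2.331·0.455/8.01×10^-7 = 1.32×10^6 → turbulent
ε/D = 0.057/455 = 1.25×10^-4
Swamee-Jain: f = 0.01360
h_f = f(L/D)V²/(2g) = 0.01360·(692/0.455)·2.331²/(2·9.81) = 5.728 m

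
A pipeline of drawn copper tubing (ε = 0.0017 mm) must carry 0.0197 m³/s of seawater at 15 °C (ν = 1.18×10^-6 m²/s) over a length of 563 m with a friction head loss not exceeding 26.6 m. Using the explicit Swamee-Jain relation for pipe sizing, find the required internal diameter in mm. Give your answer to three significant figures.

Swamee-Jain (Type III): D = 0.66·[ε^1.25·(LQ²/(gh_f))^4.75 + ν·Q^9.4·(L/(gh_f))^5.2]^0.04
LQ²/(gh_f) = 8.373×10^-4; L/(gh_f) = 2.158
Term 1 = ε^1.25·(…)^4.75 = 1.49×10^-22; Term 2 = ν·Q^9.4·(…)^5.2 = 5.98×10^-21
D = 0.66·(1.49×10^-22 + 5.98×10^-21)^0.04 = 0.1026 m = 103 mm
Check: V = 2.38 m/s, Re = 2.07×10^5, f = 0.01558, h_f = 24.8 m ≈ 26.6 m ✓

D ≈ 103 mm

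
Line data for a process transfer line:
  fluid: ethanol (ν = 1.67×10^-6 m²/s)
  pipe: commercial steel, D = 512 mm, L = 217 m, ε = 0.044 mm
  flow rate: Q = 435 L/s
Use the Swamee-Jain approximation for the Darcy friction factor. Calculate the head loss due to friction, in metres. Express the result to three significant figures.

V = 4Q/(πD²) = 4·0.435/(π·0.512²) = 2.113 m/s
Re = VD/ν = 2.113·0.512/1.67×10^-6 = 6.48×10^5 → turbulent
ε/D = 0.044/512 = 8.59×10^-5
Swamee-Jain: f = 0.01388
h_f = f(L/D)V²/(2g) = 0.01388·(217/0.512)·2.113²/(2·9.81) = 1.338 m

h_f ≈ 1.34 m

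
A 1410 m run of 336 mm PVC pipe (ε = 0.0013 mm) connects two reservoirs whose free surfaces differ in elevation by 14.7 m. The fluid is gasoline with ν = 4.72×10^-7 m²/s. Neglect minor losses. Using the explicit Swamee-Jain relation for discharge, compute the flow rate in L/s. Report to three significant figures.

Q ≈ 225 L/s

Swamee-Jain (Type II): Q = -0.965·√(gD⁵h_f/L)·ln[ε/(3.7D) + √(3.17ν²L/(gD³h_f))]
√(gD⁵h_f/L) = √(9.81·0.336⁵·14.7/1410) = 0.02093
ε/(3.7D) = 1.05×10^-6; √(3.17ν²L/(gD³h_f)) = 1.35×10^-5
Q = -0.965·0.02093·ln(1.454×10^-5) = 0.2250 m³/s
Check: V = 2.54 m/s, Re = 1.81×10^6, f = 0.01067, h_f = 14.7 m ≈ 14.7 m ✓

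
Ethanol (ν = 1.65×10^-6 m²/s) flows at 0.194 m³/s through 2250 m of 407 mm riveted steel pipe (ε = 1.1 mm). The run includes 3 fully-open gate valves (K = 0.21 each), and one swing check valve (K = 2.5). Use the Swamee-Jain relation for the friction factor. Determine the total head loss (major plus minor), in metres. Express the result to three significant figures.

H_L ≈ 16.6 m

V = 4Q/(πD²) = 1.491 m/s; V²/2g = 0.1133 m
Re = 3.68×10^5, ε/D = 0.00270 → f = 0.02594 (Swamee-Jain)
Major: h_f = f(L/D)·V²/2g = 0.02594·5528·0.1133 = 16.25 m
Minor: ΣK = 3.13; h_m = ΣK·V²/2g = 0.3547 m
Total H_L = 16.25 + 0.3547 = 16.61 m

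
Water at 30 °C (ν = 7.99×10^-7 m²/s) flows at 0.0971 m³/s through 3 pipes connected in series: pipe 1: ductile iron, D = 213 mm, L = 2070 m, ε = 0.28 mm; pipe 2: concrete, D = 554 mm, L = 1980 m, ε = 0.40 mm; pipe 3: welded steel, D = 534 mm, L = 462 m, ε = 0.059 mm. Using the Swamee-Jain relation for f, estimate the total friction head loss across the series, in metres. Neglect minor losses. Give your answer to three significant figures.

Pipe 1: V = 2.725 m/s, Re = 7.26×10^5, ε/D = 0.00131, f = 0.02145, h_1 = f(L/D)V²/2g = 78.91 m
Pipe 2: V = 0.4028 m/s, Re = 2.79×10^5, ε/D = 7.22×10^-4, f = 0.01958, h_2 = f(L/D)V²/2g = 0.5788 m
Pipe 3: V = 0.4336 m/s, Re = 2.90×10^5, ε/D = 1.10×10^-4, f = 0.01561, h_3 = f(L/D)V²/2g = 0.1294 m
Series → Q common, losses add: H = Σh = 79.62 m

H ≈ 79.6 m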